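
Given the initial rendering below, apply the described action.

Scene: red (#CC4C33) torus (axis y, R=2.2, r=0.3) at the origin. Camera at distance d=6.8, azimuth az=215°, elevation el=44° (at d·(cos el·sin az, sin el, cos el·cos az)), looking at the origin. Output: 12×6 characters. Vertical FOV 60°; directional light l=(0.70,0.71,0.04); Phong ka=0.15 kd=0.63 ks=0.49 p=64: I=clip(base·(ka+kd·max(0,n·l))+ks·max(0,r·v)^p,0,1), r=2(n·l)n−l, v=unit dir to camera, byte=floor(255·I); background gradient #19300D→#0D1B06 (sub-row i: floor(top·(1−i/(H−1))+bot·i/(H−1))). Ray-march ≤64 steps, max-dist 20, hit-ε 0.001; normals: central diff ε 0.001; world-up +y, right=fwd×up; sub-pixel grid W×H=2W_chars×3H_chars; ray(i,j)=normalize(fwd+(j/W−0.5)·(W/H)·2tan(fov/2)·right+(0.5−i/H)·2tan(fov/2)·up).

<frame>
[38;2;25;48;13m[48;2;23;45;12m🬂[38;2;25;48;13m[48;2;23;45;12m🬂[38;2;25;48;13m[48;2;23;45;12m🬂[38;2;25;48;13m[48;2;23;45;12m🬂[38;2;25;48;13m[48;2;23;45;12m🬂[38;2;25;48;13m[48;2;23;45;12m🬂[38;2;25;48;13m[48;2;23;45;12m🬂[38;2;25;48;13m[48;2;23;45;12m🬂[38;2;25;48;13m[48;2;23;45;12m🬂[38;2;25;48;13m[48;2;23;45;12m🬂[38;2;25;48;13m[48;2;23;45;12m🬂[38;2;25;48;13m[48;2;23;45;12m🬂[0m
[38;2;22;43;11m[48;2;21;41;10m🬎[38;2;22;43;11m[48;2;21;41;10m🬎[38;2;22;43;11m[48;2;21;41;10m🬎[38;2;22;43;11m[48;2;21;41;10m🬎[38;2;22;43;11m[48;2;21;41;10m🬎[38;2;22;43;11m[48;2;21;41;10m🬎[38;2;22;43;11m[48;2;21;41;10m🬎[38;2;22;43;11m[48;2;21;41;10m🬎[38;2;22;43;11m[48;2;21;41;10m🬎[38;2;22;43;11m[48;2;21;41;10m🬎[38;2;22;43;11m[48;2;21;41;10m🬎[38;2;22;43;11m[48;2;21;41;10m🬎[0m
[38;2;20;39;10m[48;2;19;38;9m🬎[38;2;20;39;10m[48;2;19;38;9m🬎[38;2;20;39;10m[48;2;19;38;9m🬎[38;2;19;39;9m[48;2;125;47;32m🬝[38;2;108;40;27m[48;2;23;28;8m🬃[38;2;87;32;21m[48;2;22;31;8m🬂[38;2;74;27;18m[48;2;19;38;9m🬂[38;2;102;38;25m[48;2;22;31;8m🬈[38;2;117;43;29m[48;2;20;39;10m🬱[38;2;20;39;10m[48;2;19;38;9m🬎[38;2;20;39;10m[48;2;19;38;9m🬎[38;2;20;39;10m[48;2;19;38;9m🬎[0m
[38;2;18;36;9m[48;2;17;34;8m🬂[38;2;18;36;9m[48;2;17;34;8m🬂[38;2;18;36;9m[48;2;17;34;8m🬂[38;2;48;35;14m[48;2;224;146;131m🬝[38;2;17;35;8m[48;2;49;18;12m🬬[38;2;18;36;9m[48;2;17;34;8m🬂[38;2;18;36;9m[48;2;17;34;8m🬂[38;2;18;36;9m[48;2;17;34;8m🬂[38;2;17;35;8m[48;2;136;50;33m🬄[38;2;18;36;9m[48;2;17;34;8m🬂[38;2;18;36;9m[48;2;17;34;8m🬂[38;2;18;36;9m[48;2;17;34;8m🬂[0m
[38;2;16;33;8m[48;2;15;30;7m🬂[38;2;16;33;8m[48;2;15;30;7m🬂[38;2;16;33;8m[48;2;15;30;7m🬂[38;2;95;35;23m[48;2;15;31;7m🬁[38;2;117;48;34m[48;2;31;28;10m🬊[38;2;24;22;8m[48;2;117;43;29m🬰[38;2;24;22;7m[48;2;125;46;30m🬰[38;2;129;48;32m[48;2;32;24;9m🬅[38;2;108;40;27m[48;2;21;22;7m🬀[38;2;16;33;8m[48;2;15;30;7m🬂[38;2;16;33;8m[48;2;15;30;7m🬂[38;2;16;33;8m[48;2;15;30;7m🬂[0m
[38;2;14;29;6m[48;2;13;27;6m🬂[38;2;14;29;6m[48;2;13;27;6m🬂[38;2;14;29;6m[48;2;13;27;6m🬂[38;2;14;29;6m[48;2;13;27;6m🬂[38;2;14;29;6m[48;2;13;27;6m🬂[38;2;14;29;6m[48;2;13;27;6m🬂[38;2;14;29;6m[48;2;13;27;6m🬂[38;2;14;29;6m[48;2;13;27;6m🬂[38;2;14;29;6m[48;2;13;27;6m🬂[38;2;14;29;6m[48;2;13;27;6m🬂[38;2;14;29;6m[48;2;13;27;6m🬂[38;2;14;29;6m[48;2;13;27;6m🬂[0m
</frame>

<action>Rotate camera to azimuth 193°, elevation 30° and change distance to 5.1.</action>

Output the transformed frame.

<frame>
[38;2;25;48;13m[48;2;23;45;12m🬂[38;2;25;48;13m[48;2;23;45;12m🬂[38;2;25;48;13m[48;2;23;45;12m🬂[38;2;25;48;13m[48;2;23;45;12m🬂[38;2;25;48;13m[48;2;23;45;12m🬂[38;2;25;48;13m[48;2;23;45;12m🬂[38;2;25;48;13m[48;2;23;45;12m🬂[38;2;25;48;13m[48;2;23;45;12m🬂[38;2;25;48;13m[48;2;23;45;12m🬂[38;2;25;48;13m[48;2;23;45;12m🬂[38;2;25;48;13m[48;2;23;45;12m🬂[38;2;25;48;13m[48;2;23;45;12m🬂[0m
[38;2;22;43;11m[48;2;21;41;10m🬎[38;2;22;43;11m[48;2;21;41;10m🬎[38;2;22;43;11m[48;2;21;41;10m🬎[38;2;22;43;11m[48;2;21;41;10m🬎[38;2;22;43;11m[48;2;21;41;10m🬎[38;2;22;43;11m[48;2;21;41;10m🬎[38;2;22;43;11m[48;2;21;41;10m🬎[38;2;22;43;11m[48;2;21;41;10m🬎[38;2;22;43;11m[48;2;21;41;10m🬎[38;2;22;43;11m[48;2;21;41;10m🬎[38;2;22;43;11m[48;2;21;41;10m🬎[38;2;22;43;11m[48;2;21;41;10m🬎[0m
[38;2;20;39;10m[48;2;19;38;9m🬎[38;2;20;39;10m[48;2;19;38;9m🬎[38;2;19;39;9m[48;2;144;53;36m🬝[38;2;27;29;9m[48;2;92;34;23m🬴[38;2;19;39;9m[48;2;30;11;7m🬡[38;2;122;45;30m[48;2;24;24;8m🬂[38;2;114;42;28m[48;2;24;24;8m🬂[38;2;103;38;25m[48;2;25;33;9m🬈[38;2;218;136;120m[48;2;65;37;18m🬃[38;2;20;39;10m[48;2;122;45;30m🬎[38;2;20;39;10m[48;2;19;38;9m🬎[38;2;20;39;10m[48;2;19;38;9m🬎[0m
[38;2;18;36;9m[48;2;17;34;8m🬂[38;2;18;36;9m[48;2;17;34;8m🬂[38;2;18;36;9m[48;2;116;43;28m🬀[38;2;19;30;8m[48;2;69;25;17m🬬[38;2;18;36;9m[48;2;17;34;8m🬂[38;2;18;36;9m[48;2;17;34;8m🬂[38;2;18;36;9m[48;2;17;34;8m🬂[38;2;18;36;9m[48;2;17;34;8m🬂[38;2;18;36;9m[48;2;17;34;8m🬂[38;2;17;35;8m[48;2;140;51;34m🬃[38;2;62;22;15m[48;2;17;35;8m🬓[38;2;18;36;9m[48;2;17;34;8m🬂[0m
[38;2;16;33;8m[48;2;15;30;7m🬂[38;2;16;33;8m[48;2;15;30;7m🬂[38;2;120;47;33m[48;2;15;30;7m🬊[38;2;162;86;72m[48;2;101;37;25m🬇[38;2;16;33;8m[48;2;109;40;27m🬂[38;2;16;33;8m[48;2;111;41;27m🬂[38;2;16;33;8m[48;2;111;41;27m🬂[38;2;16;33;8m[48;2;102;37;25m🬂[38;2;34;21;9m[48;2;112;41;27m🬮[38;2;92;34;22m[48;2;33;18;8m🬂[38;2;30;11;7m[48;2;15;31;7m🬀[38;2;16;33;8m[48;2;15;30;7m🬂[0m
[38;2;14;29;6m[48;2;13;27;6m🬂[38;2;14;29;6m[48;2;13;27;6m🬂[38;2;14;29;6m[48;2;13;27;6m🬂[38;2;14;29;6m[48;2;13;27;6m🬂[38;2;45;17;11m[48;2;13;27;6m🬂[38;2;54;20;13m[48;2;13;27;6m🬂[38;2;45;16;11m[48;2;13;27;6m🬂[38;2;30;11;7m[48;2;13;27;6m🬂[38;2;30;11;7m[48;2;13;27;6m🬀[38;2;14;29;6m[48;2;13;27;6m🬂[38;2;14;29;6m[48;2;13;27;6m🬂[38;2;14;29;6m[48;2;13;27;6m🬂[0m
</frame>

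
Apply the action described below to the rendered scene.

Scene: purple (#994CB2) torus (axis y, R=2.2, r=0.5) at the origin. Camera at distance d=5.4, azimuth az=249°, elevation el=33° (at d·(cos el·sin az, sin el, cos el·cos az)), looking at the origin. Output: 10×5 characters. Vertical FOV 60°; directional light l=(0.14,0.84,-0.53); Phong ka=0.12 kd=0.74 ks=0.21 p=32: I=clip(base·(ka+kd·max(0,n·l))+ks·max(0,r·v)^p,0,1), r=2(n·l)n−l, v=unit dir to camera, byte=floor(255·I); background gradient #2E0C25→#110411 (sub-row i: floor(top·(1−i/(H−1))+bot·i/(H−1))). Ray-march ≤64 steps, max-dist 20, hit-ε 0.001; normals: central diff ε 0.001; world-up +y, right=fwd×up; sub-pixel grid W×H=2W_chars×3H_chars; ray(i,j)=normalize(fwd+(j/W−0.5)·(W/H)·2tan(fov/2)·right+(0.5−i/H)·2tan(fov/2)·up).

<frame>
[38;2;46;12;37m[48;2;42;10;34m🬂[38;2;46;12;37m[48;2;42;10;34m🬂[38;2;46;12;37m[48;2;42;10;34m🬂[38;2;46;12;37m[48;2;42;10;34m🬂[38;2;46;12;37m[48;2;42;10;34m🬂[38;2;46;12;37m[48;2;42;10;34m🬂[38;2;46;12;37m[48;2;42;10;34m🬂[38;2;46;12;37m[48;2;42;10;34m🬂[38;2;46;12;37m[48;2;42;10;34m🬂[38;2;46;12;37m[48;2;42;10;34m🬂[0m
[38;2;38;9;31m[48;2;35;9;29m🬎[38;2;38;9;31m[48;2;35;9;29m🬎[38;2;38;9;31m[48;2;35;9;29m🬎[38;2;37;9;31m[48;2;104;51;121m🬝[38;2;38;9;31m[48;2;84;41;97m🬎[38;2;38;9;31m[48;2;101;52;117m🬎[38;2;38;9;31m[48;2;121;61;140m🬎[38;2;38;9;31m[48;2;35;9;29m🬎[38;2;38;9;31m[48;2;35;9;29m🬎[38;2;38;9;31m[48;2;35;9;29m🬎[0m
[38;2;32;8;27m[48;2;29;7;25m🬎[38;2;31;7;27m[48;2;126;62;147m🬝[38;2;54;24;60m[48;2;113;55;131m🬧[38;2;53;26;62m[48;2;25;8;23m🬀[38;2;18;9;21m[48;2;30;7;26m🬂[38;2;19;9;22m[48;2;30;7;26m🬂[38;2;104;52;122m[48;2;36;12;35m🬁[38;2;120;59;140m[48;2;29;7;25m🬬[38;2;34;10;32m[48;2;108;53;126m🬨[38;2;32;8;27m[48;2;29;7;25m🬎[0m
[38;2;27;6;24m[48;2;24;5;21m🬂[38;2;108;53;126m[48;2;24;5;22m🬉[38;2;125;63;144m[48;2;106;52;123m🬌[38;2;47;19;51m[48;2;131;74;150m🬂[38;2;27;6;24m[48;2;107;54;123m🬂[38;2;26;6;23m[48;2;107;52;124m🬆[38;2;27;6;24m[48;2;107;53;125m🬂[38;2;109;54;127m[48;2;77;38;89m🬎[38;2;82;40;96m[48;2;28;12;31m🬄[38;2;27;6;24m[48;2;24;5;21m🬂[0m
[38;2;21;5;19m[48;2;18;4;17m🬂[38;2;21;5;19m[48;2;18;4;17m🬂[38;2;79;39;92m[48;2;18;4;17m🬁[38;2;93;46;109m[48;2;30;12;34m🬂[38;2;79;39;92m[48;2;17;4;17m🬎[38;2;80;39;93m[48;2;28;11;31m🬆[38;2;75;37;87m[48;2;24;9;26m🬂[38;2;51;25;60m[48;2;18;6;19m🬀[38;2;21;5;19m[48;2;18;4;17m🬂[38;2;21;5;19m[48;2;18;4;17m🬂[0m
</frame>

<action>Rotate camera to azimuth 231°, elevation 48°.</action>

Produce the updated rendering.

<frame>
[38;2;46;12;37m[48;2;42;10;34m🬂[38;2;46;12;37m[48;2;42;10;34m🬂[38;2;46;12;37m[48;2;42;10;34m🬂[38;2;46;12;37m[48;2;42;10;34m🬂[38;2;46;12;37m[48;2;42;10;34m🬂[38;2;46;12;37m[48;2;42;10;34m🬂[38;2;46;12;37m[48;2;42;10;34m🬂[38;2;46;12;37m[48;2;42;10;34m🬂[38;2;46;12;37m[48;2;42;10;34m🬂[38;2;46;12;37m[48;2;42;10;34m🬂[0m
[38;2;38;9;31m[48;2;35;9;29m🬎[38;2;38;9;31m[48;2;35;9;29m🬎[38;2;38;9;31m[48;2;35;9;29m🬎[38;2;45;15;43m[48;2;106;52;124m🬥[38;2;39;14;39m[48;2;108;53;125m🬰[38;2;47;18;48m[48;2;116;58;136m🬰[38;2;39;10;32m[48;2;113;57;131m🬂[38;2;126;62;147m[48;2;37;9;31m🬏[38;2;38;9;31m[48;2;35;9;29m🬎[38;2;38;9;31m[48;2;35;9;29m🬎[0m
[38;2;32;8;27m[48;2;29;7;25m🬎[38;2;32;8;27m[48;2;29;7;25m🬎[38;2;52;23;58m[48;2;111;55;129m🬧[38;2;42;20;48m[48;2;25;8;23m🬀[38;2;32;8;27m[48;2;29;7;25m🬎[38;2;32;8;27m[48;2;29;7;25m🬎[38;2;74;37;86m[48;2;30;7;26m🬁[38;2;118;58;137m[48;2;29;7;25m🬬[38;2;107;53;125m[48;2;31;7;27m🬓[38;2;32;8;27m[48;2;29;7;25m🬎[0m
[38;2;27;6;24m[48;2;24;5;21m🬂[38;2;27;6;24m[48;2;24;5;21m🬂[38;2;78;39;91m[48;2;124;62;143m🬁[38;2;26;6;23m[48;2;88;43;102m🬊[38;2;60;30;70m[48;2;25;5;22m🬏[38;2;27;6;24m[48;2;24;5;21m🬂[38;2;26;6;23m[48;2;96;47;112m🬎[38;2;27;6;24m[48;2;111;55;130m🬀[38;2;91;45;106m[48;2;25;5;22m▌[38;2;27;6;24m[48;2;24;5;21m🬂[0m
[38;2;21;5;19m[48;2;18;4;17m🬂[38;2;21;5;19m[48;2;18;4;17m🬂[38;2;97;48;112m[48;2;17;4;17m🬊[38;2;132;72;152m[48;2;51;23;58m🬎[38;2;119;60;138m[48;2;101;50;118m🬌[38;2;112;55;130m[48;2;93;46;109m🬎[38;2;107;53;125m[48;2;64;32;75m🬎[38;2;88;43;102m[48;2;19;6;20m🬆[38;2;18;9;21m[48;2;18;4;17m🬀[38;2;21;5;19m[48;2;18;4;17m🬂[0m
</frame>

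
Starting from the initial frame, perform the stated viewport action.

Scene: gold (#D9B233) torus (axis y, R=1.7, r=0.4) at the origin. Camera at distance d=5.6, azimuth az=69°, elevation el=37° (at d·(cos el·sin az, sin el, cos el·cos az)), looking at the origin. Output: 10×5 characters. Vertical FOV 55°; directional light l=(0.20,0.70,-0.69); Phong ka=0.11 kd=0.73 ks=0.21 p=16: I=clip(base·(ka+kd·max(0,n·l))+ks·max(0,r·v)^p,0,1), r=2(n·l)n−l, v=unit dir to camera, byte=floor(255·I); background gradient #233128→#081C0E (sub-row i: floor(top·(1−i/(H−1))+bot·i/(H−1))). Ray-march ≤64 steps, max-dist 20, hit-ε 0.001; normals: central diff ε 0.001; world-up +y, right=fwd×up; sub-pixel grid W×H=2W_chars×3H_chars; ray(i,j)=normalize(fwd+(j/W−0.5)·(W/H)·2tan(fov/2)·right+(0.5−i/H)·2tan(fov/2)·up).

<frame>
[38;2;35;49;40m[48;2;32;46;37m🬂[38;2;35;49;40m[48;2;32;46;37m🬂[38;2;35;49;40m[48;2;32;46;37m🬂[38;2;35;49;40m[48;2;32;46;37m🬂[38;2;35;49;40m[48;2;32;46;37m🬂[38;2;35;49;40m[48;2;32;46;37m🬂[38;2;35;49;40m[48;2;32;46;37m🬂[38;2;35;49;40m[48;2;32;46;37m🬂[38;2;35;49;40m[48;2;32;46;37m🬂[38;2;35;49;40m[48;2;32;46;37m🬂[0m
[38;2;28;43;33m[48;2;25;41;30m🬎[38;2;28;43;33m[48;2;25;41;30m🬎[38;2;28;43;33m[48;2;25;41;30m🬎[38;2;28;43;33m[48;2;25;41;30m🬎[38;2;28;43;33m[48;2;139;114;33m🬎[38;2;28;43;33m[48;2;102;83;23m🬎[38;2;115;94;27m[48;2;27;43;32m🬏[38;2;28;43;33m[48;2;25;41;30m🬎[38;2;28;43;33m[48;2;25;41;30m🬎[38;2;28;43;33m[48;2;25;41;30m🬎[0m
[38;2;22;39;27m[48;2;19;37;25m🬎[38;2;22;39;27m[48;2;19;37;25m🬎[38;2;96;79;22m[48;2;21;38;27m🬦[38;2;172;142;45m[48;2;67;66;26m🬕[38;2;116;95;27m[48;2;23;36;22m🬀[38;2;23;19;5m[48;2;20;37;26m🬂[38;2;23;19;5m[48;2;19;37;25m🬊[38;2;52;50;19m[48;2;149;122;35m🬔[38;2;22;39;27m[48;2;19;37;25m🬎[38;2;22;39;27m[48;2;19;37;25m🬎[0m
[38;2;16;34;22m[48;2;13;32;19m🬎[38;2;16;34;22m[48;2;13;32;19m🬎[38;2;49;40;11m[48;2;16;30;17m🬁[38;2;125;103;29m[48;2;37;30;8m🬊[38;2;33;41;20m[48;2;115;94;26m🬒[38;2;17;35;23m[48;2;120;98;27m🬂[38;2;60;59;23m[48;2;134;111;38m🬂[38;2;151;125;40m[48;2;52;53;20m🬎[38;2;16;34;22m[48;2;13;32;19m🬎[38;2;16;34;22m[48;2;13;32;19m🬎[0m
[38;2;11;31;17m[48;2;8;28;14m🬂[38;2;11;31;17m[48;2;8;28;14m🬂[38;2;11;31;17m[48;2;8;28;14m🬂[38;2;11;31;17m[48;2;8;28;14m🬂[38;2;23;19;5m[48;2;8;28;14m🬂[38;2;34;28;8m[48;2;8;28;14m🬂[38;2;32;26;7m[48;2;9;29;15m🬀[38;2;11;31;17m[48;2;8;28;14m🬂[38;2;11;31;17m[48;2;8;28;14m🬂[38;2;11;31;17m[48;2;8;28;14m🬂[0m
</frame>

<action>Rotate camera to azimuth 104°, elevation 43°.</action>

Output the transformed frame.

<frame>
[38;2;35;49;40m[48;2;32;46;37m🬂[38;2;35;49;40m[48;2;32;46;37m🬂[38;2;35;49;40m[48;2;32;46;37m🬂[38;2;35;49;40m[48;2;32;46;37m🬂[38;2;35;49;40m[48;2;32;46;37m🬂[38;2;35;49;40m[48;2;32;46;37m🬂[38;2;35;49;40m[48;2;32;46;37m🬂[38;2;35;49;40m[48;2;32;46;37m🬂[38;2;35;49;40m[48;2;32;46;37m🬂[38;2;35;49;40m[48;2;32;46;37m🬂[0m
[38;2;28;43;33m[48;2;25;41;30m🬎[38;2;28;43;33m[48;2;25;41;30m🬎[38;2;28;43;33m[48;2;25;41;30m🬎[38;2;27;43;32m[48;2;130;107;30m🬝[38;2;28;43;33m[48;2;181;151;53m🬎[38;2;28;43;33m[48;2;126;103;29m🬎[38;2;28;43;33m[48;2;125;102;28m🬎[38;2;28;43;33m[48;2;25;41;30m🬎[38;2;28;43;33m[48;2;25;41;30m🬎[38;2;28;43;33m[48;2;25;41;30m🬎[0m
[38;2;22;39;27m[48;2;19;37;25m🬎[38;2;22;39;27m[48;2;19;37;25m🬎[38;2;21;38;27m[48;2;105;86;24m🬕[38;2;163;134;38m[48;2;60;60;24m🬕[38;2;132;108;31m[48;2;20;33;21m🬀[38;2;20;38;26m[48;2;23;19;5m🬺[38;2;29;24;6m[48;2;19;37;25m🬊[38;2;48;46;18m[48;2;146;120;34m🬔[38;2;22;39;27m[48;2;19;37;25m🬎[38;2;22;39;27m[48;2;19;37;25m🬎[0m
[38;2;16;34;22m[48;2;13;32;19m🬎[38;2;16;34;22m[48;2;13;32;19m🬎[38;2;90;74;21m[48;2;19;33;18m🬁[38;2;122;100;28m[48;2;61;50;14m🬬[38;2;17;35;23m[48;2;125;102;29m🬂[38;2;43;46;19m[48;2;152;125;36m🬎[38;2;50;48;18m[48;2;178;149;56m🬆[38;2;166;137;41m[48;2;13;32;19m🬝[38;2;16;34;22m[48;2;13;32;19m🬎[38;2;16;34;22m[48;2;13;32;19m🬎[0m
[38;2;11;31;17m[48;2;8;28;14m🬂[38;2;11;31;17m[48;2;8;28;14m🬂[38;2;11;31;17m[48;2;8;28;14m🬂[38;2;27;22;6m[48;2;9;29;15m🬁[38;2;101;83;23m[48;2;8;28;14m🬂[38;2;134;110;31m[48;2;8;28;14m🬂[38;2;123;101;28m[48;2;8;28;14m🬂[38;2;11;31;17m[48;2;8;28;14m🬂[38;2;11;31;17m[48;2;8;28;14m🬂[38;2;11;31;17m[48;2;8;28;14m🬂[0m
</frame>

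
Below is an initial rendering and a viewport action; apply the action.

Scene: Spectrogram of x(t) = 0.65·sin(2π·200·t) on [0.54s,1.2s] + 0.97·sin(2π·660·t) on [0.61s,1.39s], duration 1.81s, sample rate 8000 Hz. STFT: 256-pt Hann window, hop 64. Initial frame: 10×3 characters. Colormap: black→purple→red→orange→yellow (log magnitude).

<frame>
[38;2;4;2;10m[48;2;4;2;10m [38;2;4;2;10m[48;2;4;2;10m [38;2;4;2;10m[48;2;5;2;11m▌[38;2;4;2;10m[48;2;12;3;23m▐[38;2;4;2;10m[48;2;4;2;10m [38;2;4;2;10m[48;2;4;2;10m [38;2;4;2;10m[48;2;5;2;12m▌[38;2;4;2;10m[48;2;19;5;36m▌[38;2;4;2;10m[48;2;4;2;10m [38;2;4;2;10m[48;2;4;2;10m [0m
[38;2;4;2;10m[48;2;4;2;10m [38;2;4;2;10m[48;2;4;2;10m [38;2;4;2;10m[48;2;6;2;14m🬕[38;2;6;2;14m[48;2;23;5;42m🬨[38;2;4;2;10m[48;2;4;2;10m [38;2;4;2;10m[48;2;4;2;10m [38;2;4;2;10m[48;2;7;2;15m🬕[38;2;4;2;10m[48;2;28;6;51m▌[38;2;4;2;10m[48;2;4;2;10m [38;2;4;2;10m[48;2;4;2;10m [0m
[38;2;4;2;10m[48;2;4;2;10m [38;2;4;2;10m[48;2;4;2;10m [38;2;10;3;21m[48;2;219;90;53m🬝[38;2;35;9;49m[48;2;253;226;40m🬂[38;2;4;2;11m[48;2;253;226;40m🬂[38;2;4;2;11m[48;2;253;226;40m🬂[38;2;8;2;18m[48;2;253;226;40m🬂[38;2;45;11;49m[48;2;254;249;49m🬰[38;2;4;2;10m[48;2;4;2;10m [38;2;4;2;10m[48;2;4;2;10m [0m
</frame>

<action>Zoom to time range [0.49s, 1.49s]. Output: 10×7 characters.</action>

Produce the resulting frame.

<frame>
[38;2;5;2;11m[48;2;4;2;10m▌[38;2;4;2;10m[48;2;11;3;22m▐[38;2;4;2;10m[48;2;4;2;10m [38;2;4;2;10m[48;2;4;2;10m [38;2;4;2;10m[48;2;4;2;10m [38;2;4;2;10m[48;2;4;2;10m [38;2;4;2;10m[48;2;4;2;10m [38;2;5;2;11m[48;2;4;2;10m▌[38;2;4;2;10m[48;2;4;2;10m [38;2;17;4;32m[48;2;4;2;10m▌[0m
[38;2;5;2;12m[48;2;4;2;10m▌[38;2;4;2;10m[48;2;12;3;24m▐[38;2;4;2;10m[48;2;4;2;10m [38;2;4;2;10m[48;2;4;2;10m [38;2;4;2;10m[48;2;4;2;10m [38;2;4;2;10m[48;2;4;2;10m [38;2;4;2;10m[48;2;4;2;10m [38;2;5;2;12m[48;2;4;2;10m▌[38;2;4;2;10m[48;2;4;2;10m [38;2;4;2;10m[48;2;17;4;33m▐[0m
[38;2;4;2;10m[48;2;5;2;12m▐[38;2;4;2;10m[48;2;14;3;26m▐[38;2;4;2;10m[48;2;4;2;10m [38;2;4;2;10m[48;2;4;2;10m [38;2;4;2;10m[48;2;4;2;10m [38;2;4;2;10m[48;2;4;2;10m [38;2;4;2;10m[48;2;4;2;10m [38;2;4;2;10m[48;2;5;2;12m▐[38;2;4;2;10m[48;2;4;2;10m [38;2;4;2;10m[48;2;20;5;36m▐[0m
[38;2;4;2;10m[48;2;6;2;13m▐[38;2;4;2;10m[48;2;18;4;33m▐[38;2;4;2;10m[48;2;4;2;10m [38;2;4;2;10m[48;2;4;2;10m [38;2;4;2;10m[48;2;4;2;10m [38;2;4;2;10m[48;2;4;2;10m [38;2;4;2;10m[48;2;4;2;10m [38;2;4;2;10m[48;2;6;2;13m▐[38;2;4;2;10m[48;2;4;2;10m [38;2;4;2;10m[48;2;24;5;43m▐[0m
[38;2;4;2;10m[48;2;8;2;17m▐[38;2;4;2;10m[48;2;29;7;52m▐[38;2;4;2;10m[48;2;4;2;10m [38;2;4;2;10m[48;2;4;2;10m [38;2;4;2;10m[48;2;4;2;10m [38;2;4;2;10m[48;2;4;2;10m [38;2;4;2;10m[48;2;4;2;10m [38;2;4;2;10m[48;2;8;2;17m▐[38;2;4;2;10m[48;2;4;2;10m [38;2;4;2;10m[48;2;34;8;60m▐[0m
[38;2;5;2;13m[48;2;19;5;35m🬨[38;2;56;14;50m[48;2;254;249;49m🬎[38;2;7;2;15m[48;2;254;249;49m🬎[38;2;7;2;15m[48;2;254;249;49m🬎[38;2;7;2;15m[48;2;254;249;49m🬎[38;2;7;2;15m[48;2;254;249;49m🬎[38;2;7;2;15m[48;2;254;249;49m🬎[38;2;10;3;21m[48;2;254;249;49m🬎[38;2;7;2;15m[48;2;254;249;49m🬎[38;2;42;11;40m[48;2;254;249;49m🬬[0m
[38;2;25;6;45m[48;2;251;191;26m🬂[38;2;14;4;27m[48;2;241;168;39m🬁[38;2;14;4;27m[48;2;252;197;28m🬂[38;2;14;4;27m[48;2;252;197;28m🬂[38;2;14;4;27m[48;2;252;197;28m🬂[38;2;14;4;27m[48;2;252;197;28m🬂[38;2;14;4;27m[48;2;252;197;28m🬂[38;2;16;4;30m[48;2;252;197;28m🬨[38;2;14;4;26m[48;2;4;2;10m🬂[38;2;180;46;81m[48;2;21;5;37m🬀[0m
</frame>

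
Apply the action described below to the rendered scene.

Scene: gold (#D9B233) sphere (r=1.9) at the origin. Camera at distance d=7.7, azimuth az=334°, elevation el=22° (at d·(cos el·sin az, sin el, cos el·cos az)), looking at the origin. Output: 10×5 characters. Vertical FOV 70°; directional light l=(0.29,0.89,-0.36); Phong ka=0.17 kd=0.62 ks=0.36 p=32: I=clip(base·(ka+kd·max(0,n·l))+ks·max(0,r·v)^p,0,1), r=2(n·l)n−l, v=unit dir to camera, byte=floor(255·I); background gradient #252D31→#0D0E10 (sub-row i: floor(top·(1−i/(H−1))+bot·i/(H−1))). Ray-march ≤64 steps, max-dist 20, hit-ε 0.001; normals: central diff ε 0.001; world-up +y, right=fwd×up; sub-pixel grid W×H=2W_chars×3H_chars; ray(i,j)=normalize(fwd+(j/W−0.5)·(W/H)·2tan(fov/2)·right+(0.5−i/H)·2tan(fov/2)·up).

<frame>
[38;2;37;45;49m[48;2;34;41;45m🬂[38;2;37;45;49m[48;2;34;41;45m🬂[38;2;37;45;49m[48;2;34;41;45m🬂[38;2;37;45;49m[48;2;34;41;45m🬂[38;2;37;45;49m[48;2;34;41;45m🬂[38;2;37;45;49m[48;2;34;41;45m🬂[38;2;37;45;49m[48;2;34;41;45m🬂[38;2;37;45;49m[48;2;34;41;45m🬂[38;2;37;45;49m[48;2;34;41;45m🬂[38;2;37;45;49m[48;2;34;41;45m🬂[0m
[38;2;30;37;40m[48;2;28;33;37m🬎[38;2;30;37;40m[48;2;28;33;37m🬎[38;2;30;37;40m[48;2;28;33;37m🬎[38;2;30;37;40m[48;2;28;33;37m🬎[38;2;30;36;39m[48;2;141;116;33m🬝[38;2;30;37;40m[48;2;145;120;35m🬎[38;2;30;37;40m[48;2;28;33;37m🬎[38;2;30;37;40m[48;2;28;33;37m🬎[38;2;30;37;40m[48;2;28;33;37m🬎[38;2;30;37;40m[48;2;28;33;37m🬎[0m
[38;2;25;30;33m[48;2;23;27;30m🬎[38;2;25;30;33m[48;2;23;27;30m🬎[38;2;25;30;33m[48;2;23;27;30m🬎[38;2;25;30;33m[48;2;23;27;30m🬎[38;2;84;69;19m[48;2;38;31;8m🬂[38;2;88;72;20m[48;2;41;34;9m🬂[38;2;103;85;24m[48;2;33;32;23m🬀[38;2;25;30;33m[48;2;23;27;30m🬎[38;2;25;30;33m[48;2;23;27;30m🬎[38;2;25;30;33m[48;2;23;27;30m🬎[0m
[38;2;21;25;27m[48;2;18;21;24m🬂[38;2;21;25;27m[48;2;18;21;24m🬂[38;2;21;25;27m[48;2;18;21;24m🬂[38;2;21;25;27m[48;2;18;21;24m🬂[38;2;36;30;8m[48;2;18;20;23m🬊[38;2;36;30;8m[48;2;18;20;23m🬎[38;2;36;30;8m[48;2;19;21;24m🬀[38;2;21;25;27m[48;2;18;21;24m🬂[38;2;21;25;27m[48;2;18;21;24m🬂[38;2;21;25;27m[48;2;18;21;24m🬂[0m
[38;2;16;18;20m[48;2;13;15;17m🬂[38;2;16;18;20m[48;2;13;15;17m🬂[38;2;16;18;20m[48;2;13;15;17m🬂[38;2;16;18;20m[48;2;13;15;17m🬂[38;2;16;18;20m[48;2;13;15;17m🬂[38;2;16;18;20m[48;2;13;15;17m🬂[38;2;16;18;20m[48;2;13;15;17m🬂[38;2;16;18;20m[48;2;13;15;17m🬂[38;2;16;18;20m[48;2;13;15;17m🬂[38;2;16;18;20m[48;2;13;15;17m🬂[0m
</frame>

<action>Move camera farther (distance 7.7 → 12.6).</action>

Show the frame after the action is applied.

<frame>
[38;2;37;45;49m[48;2;34;41;45m🬂[38;2;37;45;49m[48;2;34;41;45m🬂[38;2;37;45;49m[48;2;34;41;45m🬂[38;2;37;45;49m[48;2;34;41;45m🬂[38;2;37;45;49m[48;2;34;41;45m🬂[38;2;37;45;49m[48;2;34;41;45m🬂[38;2;37;45;49m[48;2;34;41;45m🬂[38;2;37;45;49m[48;2;34;41;45m🬂[38;2;37;45;49m[48;2;34;41;45m🬂[38;2;37;45;49m[48;2;34;41;45m🬂[0m
[38;2;30;37;40m[48;2;28;33;37m🬎[38;2;30;37;40m[48;2;28;33;37m🬎[38;2;30;37;40m[48;2;28;33;37m🬎[38;2;30;37;40m[48;2;28;33;37m🬎[38;2;30;37;40m[48;2;28;33;37m🬎[38;2;30;37;40m[48;2;28;33;37m🬎[38;2;30;37;40m[48;2;28;33;37m🬎[38;2;30;37;40m[48;2;28;33;37m🬎[38;2;30;37;40m[48;2;28;33;37m🬎[38;2;30;37;40m[48;2;28;33;37m🬎[0m
[38;2;25;30;33m[48;2;23;27;30m🬎[38;2;25;30;33m[48;2;23;27;30m🬎[38;2;25;30;33m[48;2;23;27;30m🬎[38;2;25;30;33m[48;2;23;27;30m🬎[38;2;56;46;13m[48;2;27;29;27m🬇[38;2;146;119;34m[48;2;46;39;16m🬀[38;2;25;30;33m[48;2;23;27;30m🬎[38;2;25;30;33m[48;2;23;27;30m🬎[38;2;25;30;33m[48;2;23;27;30m🬎[38;2;25;30;33m[48;2;23;27;30m🬎[0m
[38;2;21;25;27m[48;2;18;21;24m🬂[38;2;21;25;27m[48;2;18;21;24m🬂[38;2;21;25;27m[48;2;18;21;24m🬂[38;2;21;25;27m[48;2;18;21;24m🬂[38;2;21;25;27m[48;2;18;21;24m🬂[38;2;36;30;8m[48;2;19;21;24m🬀[38;2;21;25;27m[48;2;18;21;24m🬂[38;2;21;25;27m[48;2;18;21;24m🬂[38;2;21;25;27m[48;2;18;21;24m🬂[38;2;21;25;27m[48;2;18;21;24m🬂[0m
[38;2;16;18;20m[48;2;13;15;17m🬂[38;2;16;18;20m[48;2;13;15;17m🬂[38;2;16;18;20m[48;2;13;15;17m🬂[38;2;16;18;20m[48;2;13;15;17m🬂[38;2;16;18;20m[48;2;13;15;17m🬂[38;2;16;18;20m[48;2;13;15;17m🬂[38;2;16;18;20m[48;2;13;15;17m🬂[38;2;16;18;20m[48;2;13;15;17m🬂[38;2;16;18;20m[48;2;13;15;17m🬂[38;2;16;18;20m[48;2;13;15;17m🬂[0m
</frame>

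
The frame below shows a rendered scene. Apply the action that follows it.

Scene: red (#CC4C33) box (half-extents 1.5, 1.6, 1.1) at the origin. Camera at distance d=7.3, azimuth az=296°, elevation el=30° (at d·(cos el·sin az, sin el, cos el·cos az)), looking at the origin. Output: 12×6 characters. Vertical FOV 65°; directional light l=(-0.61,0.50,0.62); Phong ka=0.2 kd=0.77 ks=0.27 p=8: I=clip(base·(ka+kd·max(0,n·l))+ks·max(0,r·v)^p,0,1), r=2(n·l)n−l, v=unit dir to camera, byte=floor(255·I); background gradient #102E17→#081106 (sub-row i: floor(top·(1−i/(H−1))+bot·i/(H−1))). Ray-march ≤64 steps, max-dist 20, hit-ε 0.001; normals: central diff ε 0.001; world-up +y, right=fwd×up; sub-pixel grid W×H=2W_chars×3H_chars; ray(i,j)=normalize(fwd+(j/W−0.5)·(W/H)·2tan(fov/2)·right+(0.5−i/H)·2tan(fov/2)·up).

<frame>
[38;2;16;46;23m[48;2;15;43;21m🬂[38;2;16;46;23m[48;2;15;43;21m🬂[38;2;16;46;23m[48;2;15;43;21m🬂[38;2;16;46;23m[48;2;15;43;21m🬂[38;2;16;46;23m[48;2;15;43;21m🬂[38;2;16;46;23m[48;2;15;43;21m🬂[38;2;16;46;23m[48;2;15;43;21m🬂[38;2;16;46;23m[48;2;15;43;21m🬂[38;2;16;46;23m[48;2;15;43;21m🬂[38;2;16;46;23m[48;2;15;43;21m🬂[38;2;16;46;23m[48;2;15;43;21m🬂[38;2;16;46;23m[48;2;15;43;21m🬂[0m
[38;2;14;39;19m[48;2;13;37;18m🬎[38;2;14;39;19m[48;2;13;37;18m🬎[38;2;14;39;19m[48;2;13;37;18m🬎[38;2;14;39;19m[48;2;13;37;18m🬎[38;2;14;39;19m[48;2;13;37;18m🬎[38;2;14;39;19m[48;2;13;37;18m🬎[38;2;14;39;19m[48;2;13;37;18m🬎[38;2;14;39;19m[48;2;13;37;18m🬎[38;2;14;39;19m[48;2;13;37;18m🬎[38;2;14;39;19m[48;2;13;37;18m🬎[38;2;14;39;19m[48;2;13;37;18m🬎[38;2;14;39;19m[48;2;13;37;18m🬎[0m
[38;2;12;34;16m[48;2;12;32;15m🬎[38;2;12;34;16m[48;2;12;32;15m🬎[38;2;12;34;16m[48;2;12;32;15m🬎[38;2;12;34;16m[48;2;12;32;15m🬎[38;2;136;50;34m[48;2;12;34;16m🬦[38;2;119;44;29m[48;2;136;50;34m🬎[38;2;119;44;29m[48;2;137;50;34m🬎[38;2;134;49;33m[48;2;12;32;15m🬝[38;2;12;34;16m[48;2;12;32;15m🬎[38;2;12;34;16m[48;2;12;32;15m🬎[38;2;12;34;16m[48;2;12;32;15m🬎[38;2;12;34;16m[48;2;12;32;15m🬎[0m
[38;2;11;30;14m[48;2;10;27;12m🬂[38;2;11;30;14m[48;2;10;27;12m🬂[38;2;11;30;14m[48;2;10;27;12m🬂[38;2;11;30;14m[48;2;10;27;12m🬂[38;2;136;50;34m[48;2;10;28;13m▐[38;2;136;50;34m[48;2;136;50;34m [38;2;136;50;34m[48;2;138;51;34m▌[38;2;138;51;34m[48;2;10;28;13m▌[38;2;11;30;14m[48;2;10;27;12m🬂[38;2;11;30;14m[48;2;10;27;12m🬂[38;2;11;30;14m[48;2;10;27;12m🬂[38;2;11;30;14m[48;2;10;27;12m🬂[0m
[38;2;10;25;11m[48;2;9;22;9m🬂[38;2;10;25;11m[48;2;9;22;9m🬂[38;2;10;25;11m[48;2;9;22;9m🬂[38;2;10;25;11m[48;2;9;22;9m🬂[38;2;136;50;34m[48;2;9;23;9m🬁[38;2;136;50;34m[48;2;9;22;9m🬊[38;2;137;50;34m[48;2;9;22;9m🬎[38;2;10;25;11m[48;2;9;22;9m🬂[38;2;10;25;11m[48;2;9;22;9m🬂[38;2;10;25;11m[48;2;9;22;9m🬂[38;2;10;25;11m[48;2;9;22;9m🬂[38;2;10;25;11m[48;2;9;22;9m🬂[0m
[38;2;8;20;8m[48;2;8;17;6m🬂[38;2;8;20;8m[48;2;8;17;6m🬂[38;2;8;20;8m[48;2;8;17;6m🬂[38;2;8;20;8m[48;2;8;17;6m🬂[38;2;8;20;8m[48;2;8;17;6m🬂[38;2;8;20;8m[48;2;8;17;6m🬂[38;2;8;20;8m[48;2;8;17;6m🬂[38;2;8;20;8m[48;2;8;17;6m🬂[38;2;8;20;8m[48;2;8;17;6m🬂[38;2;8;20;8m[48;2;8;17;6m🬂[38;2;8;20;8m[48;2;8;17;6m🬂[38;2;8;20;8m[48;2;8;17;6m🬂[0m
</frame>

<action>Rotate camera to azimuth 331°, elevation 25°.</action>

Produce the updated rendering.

<frame>
[38;2;16;46;23m[48;2;15;43;21m🬂[38;2;16;46;23m[48;2;15;43;21m🬂[38;2;16;46;23m[48;2;15;43;21m🬂[38;2;16;46;23m[48;2;15;43;21m🬂[38;2;16;46;23m[48;2;15;43;21m🬂[38;2;16;46;23m[48;2;15;43;21m🬂[38;2;16;46;23m[48;2;15;43;21m🬂[38;2;16;46;23m[48;2;15;43;21m🬂[38;2;16;46;23m[48;2;15;43;21m🬂[38;2;16;46;23m[48;2;15;43;21m🬂[38;2;16;46;23m[48;2;15;43;21m🬂[38;2;16;46;23m[48;2;15;43;21m🬂[0m
[38;2;14;39;19m[48;2;13;37;18m🬎[38;2;14;39;19m[48;2;13;37;18m🬎[38;2;14;39;19m[48;2;13;37;18m🬎[38;2;14;39;19m[48;2;13;37;18m🬎[38;2;14;39;19m[48;2;13;37;18m🬎[38;2;14;39;19m[48;2;13;37;18m🬎[38;2;14;39;19m[48;2;13;37;18m🬎[38;2;14;39;19m[48;2;13;37;18m🬎[38;2;14;39;19m[48;2;13;37;18m🬎[38;2;14;39;19m[48;2;13;37;18m🬎[38;2;14;39;19m[48;2;13;37;18m🬎[38;2;14;39;19m[48;2;13;37;18m🬎[0m
[38;2;12;34;16m[48;2;12;32;15m🬎[38;2;12;34;16m[48;2;12;32;15m🬎[38;2;12;34;16m[48;2;12;32;15m🬎[38;2;12;34;16m[48;2;12;32;15m🬎[38;2;130;48;32m[48;2;12;33;16m▐[38;2;119;44;29m[48;2;138;51;34m🬂[38;2;119;44;29m[48;2;138;51;34m🬂[38;2;119;44;29m[48;2;138;51;34m🬂[38;2;12;34;16m[48;2;12;32;15m🬎[38;2;12;34;16m[48;2;12;32;15m🬎[38;2;12;34;16m[48;2;12;32;15m🬎[38;2;12;34;16m[48;2;12;32;15m🬎[0m
[38;2;11;30;14m[48;2;10;27;12m🬂[38;2;11;30;14m[48;2;10;27;12m🬂[38;2;11;30;14m[48;2;10;27;12m🬂[38;2;11;30;14m[48;2;10;27;12m🬂[38;2;136;50;34m[48;2;10;28;13m▐[38;2;138;51;34m[48;2;136;50;34m🬨[38;2;138;51;34m[48;2;138;51;34m [38;2;138;51;34m[48;2;138;51;34m [38;2;11;30;14m[48;2;10;27;12m🬂[38;2;11;30;14m[48;2;10;27;12m🬂[38;2;11;30;14m[48;2;10;27;12m🬂[38;2;11;30;14m[48;2;10;27;12m🬂[0m
[38;2;10;25;11m[48;2;9;22;9m🬂[38;2;10;25;11m[48;2;9;22;9m🬂[38;2;10;25;11m[48;2;9;22;9m🬂[38;2;10;25;11m[48;2;9;22;9m🬂[38;2;10;25;11m[48;2;9;22;9m🬂[38;2;137;50;34m[48;2;9;22;9m🬎[38;2;138;51;34m[48;2;9;22;9m🬆[38;2;138;51;34m[48;2;9;23;9m🬀[38;2;10;25;11m[48;2;9;22;9m🬂[38;2;10;25;11m[48;2;9;22;9m🬂[38;2;10;25;11m[48;2;9;22;9m🬂[38;2;10;25;11m[48;2;9;22;9m🬂[0m
[38;2;8;20;8m[48;2;8;17;6m🬂[38;2;8;20;8m[48;2;8;17;6m🬂[38;2;8;20;8m[48;2;8;17;6m🬂[38;2;8;20;8m[48;2;8;17;6m🬂[38;2;8;20;8m[48;2;8;17;6m🬂[38;2;8;20;8m[48;2;8;17;6m🬂[38;2;8;20;8m[48;2;8;17;6m🬂[38;2;8;20;8m[48;2;8;17;6m🬂[38;2;8;20;8m[48;2;8;17;6m🬂[38;2;8;20;8m[48;2;8;17;6m🬂[38;2;8;20;8m[48;2;8;17;6m🬂[38;2;8;20;8m[48;2;8;17;6m🬂[0m
</frame>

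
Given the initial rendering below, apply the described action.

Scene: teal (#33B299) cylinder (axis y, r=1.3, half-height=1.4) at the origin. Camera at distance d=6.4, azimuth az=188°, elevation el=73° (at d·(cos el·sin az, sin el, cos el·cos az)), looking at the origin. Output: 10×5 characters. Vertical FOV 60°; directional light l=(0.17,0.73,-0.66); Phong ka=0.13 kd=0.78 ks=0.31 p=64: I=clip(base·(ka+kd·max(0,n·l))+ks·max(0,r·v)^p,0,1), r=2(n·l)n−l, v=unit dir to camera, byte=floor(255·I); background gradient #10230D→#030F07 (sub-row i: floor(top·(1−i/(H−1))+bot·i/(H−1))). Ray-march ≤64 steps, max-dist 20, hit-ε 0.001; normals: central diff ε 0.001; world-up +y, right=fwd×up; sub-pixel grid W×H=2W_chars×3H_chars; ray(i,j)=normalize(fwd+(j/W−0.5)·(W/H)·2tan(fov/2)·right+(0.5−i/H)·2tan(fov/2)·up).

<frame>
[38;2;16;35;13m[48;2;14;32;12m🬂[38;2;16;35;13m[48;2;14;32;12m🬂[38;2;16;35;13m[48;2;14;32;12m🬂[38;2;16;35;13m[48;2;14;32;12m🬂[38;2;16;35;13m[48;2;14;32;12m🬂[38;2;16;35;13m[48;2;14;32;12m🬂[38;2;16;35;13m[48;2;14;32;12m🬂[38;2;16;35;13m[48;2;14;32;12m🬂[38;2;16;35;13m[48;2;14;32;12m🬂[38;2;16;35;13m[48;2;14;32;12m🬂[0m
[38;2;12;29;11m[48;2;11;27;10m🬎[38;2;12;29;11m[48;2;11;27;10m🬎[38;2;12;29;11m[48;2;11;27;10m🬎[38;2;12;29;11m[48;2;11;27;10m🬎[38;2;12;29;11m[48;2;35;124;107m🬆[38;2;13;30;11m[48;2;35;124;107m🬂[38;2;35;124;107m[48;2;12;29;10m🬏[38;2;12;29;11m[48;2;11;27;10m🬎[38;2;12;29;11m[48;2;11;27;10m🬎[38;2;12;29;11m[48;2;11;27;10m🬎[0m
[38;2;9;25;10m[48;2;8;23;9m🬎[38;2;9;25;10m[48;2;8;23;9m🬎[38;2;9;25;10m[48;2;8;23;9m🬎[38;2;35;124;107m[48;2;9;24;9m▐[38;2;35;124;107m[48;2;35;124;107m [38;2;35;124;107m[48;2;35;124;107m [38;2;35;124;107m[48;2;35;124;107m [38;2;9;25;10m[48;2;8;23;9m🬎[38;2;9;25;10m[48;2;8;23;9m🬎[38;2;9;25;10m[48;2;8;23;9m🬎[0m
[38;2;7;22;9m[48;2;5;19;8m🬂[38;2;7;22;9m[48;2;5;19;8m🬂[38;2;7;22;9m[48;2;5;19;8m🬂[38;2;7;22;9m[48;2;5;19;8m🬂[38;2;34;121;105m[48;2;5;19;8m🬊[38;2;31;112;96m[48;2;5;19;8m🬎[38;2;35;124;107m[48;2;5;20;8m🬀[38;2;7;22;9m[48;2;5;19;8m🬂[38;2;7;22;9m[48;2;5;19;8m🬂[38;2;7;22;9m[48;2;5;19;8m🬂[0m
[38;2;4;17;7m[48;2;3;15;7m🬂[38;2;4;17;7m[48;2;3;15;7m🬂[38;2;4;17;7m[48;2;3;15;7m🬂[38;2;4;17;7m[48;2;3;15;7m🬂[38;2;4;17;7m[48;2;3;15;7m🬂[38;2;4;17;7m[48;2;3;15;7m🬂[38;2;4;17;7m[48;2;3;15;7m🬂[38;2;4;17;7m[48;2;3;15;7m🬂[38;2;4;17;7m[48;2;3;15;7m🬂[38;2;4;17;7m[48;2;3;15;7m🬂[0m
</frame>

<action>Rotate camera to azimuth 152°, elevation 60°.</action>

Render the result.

<frame>
[38;2;16;35;13m[48;2;14;32;12m🬂[38;2;16;35;13m[48;2;14;32;12m🬂[38;2;16;35;13m[48;2;14;32;12m🬂[38;2;16;35;13m[48;2;14;32;12m🬂[38;2;16;35;13m[48;2;14;32;12m🬂[38;2;16;35;13m[48;2;14;32;12m🬂[38;2;16;35;13m[48;2;14;32;12m🬂[38;2;16;35;13m[48;2;14;32;12m🬂[38;2;16;35;13m[48;2;14;32;12m🬂[38;2;16;35;13m[48;2;14;32;12m🬂[0m
[38;2;12;29;11m[48;2;11;27;10m🬎[38;2;12;29;11m[48;2;11;27;10m🬎[38;2;12;29;11m[48;2;11;27;10m🬎[38;2;12;29;11m[48;2;11;27;10m🬎[38;2;13;30;11m[48;2;35;124;107m🬂[38;2;13;30;11m[48;2;35;124;107m🬂[38;2;35;124;107m[48;2;12;29;10m🬓[38;2;12;29;11m[48;2;11;27;10m🬎[38;2;12;29;11m[48;2;11;27;10m🬎[38;2;12;29;11m[48;2;11;27;10m🬎[0m
[38;2;9;25;10m[48;2;8;23;9m🬎[38;2;9;25;10m[48;2;8;23;9m🬎[38;2;9;25;10m[48;2;8;23;9m🬎[38;2;35;124;107m[48;2;8;24;9m🬉[38;2;35;124;107m[48;2;35;124;107m [38;2;35;124;107m[48;2;35;124;107m [38;2;35;124;107m[48;2;8;23;9m🬝[38;2;9;25;10m[48;2;8;23;9m🬎[38;2;9;25;10m[48;2;8;23;9m🬎[38;2;9;25;10m[48;2;8;23;9m🬎[0m
[38;2;7;22;9m[48;2;5;19;8m🬂[38;2;7;22;9m[48;2;5;19;8m🬂[38;2;7;22;9m[48;2;5;19;8m🬂[38;2;7;22;9m[48;2;5;19;8m🬂[38;2;27;94;81m[48;2;5;19;8m🬊[38;2;32;116;99m[48;2;5;19;8m🬎[38;2;30;107;92m[48;2;5;20;8m🬀[38;2;7;22;9m[48;2;5;19;8m🬂[38;2;7;22;9m[48;2;5;19;8m🬂[38;2;7;22;9m[48;2;5;19;8m🬂[0m
[38;2;4;17;7m[48;2;3;15;7m🬂[38;2;4;17;7m[48;2;3;15;7m🬂[38;2;4;17;7m[48;2;3;15;7m🬂[38;2;4;17;7m[48;2;3;15;7m🬂[38;2;4;17;7m[48;2;3;15;7m🬂[38;2;4;17;7m[48;2;3;15;7m🬂[38;2;4;17;7m[48;2;3;15;7m🬂[38;2;4;17;7m[48;2;3;15;7m🬂[38;2;4;17;7m[48;2;3;15;7m🬂[38;2;4;17;7m[48;2;3;15;7m🬂[0m
</frame>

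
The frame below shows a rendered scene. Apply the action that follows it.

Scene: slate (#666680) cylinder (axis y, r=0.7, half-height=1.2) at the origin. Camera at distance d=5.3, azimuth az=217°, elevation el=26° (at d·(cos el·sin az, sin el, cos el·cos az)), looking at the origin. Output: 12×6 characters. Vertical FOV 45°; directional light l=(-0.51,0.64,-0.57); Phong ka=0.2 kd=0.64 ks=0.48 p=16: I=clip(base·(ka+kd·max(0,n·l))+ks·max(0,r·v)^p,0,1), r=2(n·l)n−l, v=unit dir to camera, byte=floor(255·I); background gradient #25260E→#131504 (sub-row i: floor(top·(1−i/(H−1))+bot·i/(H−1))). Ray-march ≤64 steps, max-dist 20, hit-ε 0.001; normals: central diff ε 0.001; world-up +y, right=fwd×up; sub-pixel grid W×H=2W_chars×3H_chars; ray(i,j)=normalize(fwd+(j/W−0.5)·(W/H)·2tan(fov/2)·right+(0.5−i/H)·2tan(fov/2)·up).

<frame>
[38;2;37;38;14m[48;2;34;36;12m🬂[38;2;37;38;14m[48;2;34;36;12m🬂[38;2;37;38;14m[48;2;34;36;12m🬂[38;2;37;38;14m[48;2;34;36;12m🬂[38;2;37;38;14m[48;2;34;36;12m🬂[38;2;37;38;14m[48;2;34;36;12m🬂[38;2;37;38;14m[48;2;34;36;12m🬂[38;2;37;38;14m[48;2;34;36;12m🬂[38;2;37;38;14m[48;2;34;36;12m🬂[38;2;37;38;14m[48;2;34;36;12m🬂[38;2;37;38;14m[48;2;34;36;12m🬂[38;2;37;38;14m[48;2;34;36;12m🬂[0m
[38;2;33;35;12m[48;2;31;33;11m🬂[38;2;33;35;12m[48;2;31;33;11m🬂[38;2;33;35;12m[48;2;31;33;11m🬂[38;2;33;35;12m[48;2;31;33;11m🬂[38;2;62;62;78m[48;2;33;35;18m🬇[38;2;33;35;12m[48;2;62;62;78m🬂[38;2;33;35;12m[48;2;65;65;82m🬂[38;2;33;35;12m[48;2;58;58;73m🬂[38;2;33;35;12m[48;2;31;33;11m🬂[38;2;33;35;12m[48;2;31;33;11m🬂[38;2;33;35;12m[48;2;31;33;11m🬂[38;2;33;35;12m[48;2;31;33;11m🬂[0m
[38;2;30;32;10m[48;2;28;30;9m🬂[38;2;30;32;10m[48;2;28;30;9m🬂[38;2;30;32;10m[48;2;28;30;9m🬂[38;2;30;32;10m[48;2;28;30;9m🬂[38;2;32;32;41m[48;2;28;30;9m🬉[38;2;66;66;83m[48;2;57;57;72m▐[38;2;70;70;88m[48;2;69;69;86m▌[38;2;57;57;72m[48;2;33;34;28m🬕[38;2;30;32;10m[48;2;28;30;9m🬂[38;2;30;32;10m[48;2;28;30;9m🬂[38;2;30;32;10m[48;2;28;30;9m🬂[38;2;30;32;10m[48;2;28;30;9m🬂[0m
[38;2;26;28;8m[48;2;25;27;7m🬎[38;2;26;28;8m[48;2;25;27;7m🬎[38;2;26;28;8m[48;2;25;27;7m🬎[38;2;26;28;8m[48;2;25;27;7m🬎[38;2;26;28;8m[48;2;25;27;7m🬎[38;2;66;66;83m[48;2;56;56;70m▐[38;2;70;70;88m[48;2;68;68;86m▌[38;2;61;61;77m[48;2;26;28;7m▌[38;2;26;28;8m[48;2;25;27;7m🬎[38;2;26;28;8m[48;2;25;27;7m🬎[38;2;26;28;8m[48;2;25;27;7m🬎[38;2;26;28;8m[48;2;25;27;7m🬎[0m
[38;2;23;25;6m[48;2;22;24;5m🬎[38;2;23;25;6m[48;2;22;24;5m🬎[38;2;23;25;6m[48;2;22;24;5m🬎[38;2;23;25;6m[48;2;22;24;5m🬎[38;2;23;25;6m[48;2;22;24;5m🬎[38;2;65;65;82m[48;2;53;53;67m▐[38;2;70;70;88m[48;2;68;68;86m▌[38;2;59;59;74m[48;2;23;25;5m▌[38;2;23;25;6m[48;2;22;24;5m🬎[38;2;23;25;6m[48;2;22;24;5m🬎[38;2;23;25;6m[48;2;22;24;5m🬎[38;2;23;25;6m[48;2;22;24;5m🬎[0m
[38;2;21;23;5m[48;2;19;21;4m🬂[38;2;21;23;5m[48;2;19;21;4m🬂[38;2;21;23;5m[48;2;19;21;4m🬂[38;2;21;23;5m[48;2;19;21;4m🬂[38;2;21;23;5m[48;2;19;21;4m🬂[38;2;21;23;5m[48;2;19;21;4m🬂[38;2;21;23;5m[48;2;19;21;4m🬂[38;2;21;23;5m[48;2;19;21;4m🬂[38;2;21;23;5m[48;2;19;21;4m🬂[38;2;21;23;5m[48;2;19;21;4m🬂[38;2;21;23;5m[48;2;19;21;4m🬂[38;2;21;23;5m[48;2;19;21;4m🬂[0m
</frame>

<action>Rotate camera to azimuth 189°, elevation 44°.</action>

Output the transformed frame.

<frame>
[38;2;37;38;14m[48;2;34;36;12m🬂[38;2;37;38;14m[48;2;34;36;12m🬂[38;2;37;38;14m[48;2;34;36;12m🬂[38;2;37;38;14m[48;2;34;36;12m🬂[38;2;37;38;14m[48;2;34;36;12m🬂[38;2;37;38;14m[48;2;34;36;12m🬂[38;2;37;38;14m[48;2;34;36;12m🬂[38;2;37;38;14m[48;2;34;36;12m🬂[38;2;37;38;14m[48;2;34;36;12m🬂[38;2;37;38;14m[48;2;34;36;12m🬂[38;2;37;38;14m[48;2;34;36;12m🬂[38;2;37;38;14m[48;2;34;36;12m🬂[0m
[38;2;33;35;12m[48;2;31;33;11m🬂[38;2;33;35;12m[48;2;31;33;11m🬂[38;2;33;35;12m[48;2;31;33;11m🬂[38;2;33;35;12m[48;2;31;33;11m🬂[38;2;32;34;11m[48;2;62;62;78m🬝[38;2;33;35;12m[48;2;62;62;78m🬂[38;2;33;35;12m[48;2;62;62;78m🬂[38;2;62;62;78m[48;2;32;34;11m🬱[38;2;33;35;12m[48;2;31;33;11m🬂[38;2;33;35;12m[48;2;31;33;11m🬂[38;2;33;35;12m[48;2;31;33;11m🬂[38;2;33;35;12m[48;2;31;33;11m🬂[0m
[38;2;30;32;10m[48;2;28;30;9m🬂[38;2;30;32;10m[48;2;28;30;9m🬂[38;2;30;32;10m[48;2;28;30;9m🬂[38;2;30;32;10m[48;2;28;30;9m🬂[38;2;29;31;9m[48;2;20;20;25m▌[38;2;57;57;72m[48;2;40;40;50m🬨[38;2;62;62;78m[48;2;68;68;85m🬕[38;2;68;68;86m[48;2;62;62;78m🬔[38;2;30;32;10m[48;2;28;30;9m🬂[38;2;30;32;10m[48;2;28;30;9m🬂[38;2;30;32;10m[48;2;28;30;9m🬂[38;2;30;32;10m[48;2;28;30;9m🬂[0m
[38;2;26;28;8m[48;2;25;27;7m🬎[38;2;26;28;8m[48;2;25;27;7m🬎[38;2;26;28;8m[48;2;25;27;7m🬎[38;2;26;28;8m[48;2;25;27;7m🬎[38;2;26;28;8m[48;2;25;27;7m🬎[38;2;51;51;65m[48;2;36;36;44m▐[38;2;62;62;78m[48;2;68;68;85m▌[38;2;69;69;87m[48;2;26;28;7m▌[38;2;26;28;8m[48;2;25;27;7m🬎[38;2;26;28;8m[48;2;25;27;7m🬎[38;2;26;28;8m[48;2;25;27;7m🬎[38;2;26;28;8m[48;2;25;27;7m🬎[0m
[38;2;23;25;6m[48;2;22;24;5m🬎[38;2;23;25;6m[48;2;22;24;5m🬎[38;2;23;25;6m[48;2;22;24;5m🬎[38;2;23;25;6m[48;2;22;24;5m🬎[38;2;23;25;6m[48;2;22;24;5m🬎[38;2;49;49;62m[48;2;27;27;26m▐[38;2;62;62;78m[48;2;68;68;86m▌[38;2;68;68;86m[48;2;22;24;5m🬄[38;2;23;25;6m[48;2;22;24;5m🬎[38;2;23;25;6m[48;2;22;24;5m🬎[38;2;23;25;6m[48;2;22;24;5m🬎[38;2;23;25;6m[48;2;22;24;5m🬎[0m
[38;2;21;23;5m[48;2;19;21;4m🬂[38;2;21;23;5m[48;2;19;21;4m🬂[38;2;21;23;5m[48;2;19;21;4m🬂[38;2;21;23;5m[48;2;19;21;4m🬂[38;2;21;23;5m[48;2;19;21;4m🬂[38;2;21;23;5m[48;2;19;21;4m🬂[38;2;21;23;5m[48;2;19;21;4m🬂[38;2;21;23;5m[48;2;19;21;4m🬂[38;2;21;23;5m[48;2;19;21;4m🬂[38;2;21;23;5m[48;2;19;21;4m🬂[38;2;21;23;5m[48;2;19;21;4m🬂[38;2;21;23;5m[48;2;19;21;4m🬂[0m
</frame>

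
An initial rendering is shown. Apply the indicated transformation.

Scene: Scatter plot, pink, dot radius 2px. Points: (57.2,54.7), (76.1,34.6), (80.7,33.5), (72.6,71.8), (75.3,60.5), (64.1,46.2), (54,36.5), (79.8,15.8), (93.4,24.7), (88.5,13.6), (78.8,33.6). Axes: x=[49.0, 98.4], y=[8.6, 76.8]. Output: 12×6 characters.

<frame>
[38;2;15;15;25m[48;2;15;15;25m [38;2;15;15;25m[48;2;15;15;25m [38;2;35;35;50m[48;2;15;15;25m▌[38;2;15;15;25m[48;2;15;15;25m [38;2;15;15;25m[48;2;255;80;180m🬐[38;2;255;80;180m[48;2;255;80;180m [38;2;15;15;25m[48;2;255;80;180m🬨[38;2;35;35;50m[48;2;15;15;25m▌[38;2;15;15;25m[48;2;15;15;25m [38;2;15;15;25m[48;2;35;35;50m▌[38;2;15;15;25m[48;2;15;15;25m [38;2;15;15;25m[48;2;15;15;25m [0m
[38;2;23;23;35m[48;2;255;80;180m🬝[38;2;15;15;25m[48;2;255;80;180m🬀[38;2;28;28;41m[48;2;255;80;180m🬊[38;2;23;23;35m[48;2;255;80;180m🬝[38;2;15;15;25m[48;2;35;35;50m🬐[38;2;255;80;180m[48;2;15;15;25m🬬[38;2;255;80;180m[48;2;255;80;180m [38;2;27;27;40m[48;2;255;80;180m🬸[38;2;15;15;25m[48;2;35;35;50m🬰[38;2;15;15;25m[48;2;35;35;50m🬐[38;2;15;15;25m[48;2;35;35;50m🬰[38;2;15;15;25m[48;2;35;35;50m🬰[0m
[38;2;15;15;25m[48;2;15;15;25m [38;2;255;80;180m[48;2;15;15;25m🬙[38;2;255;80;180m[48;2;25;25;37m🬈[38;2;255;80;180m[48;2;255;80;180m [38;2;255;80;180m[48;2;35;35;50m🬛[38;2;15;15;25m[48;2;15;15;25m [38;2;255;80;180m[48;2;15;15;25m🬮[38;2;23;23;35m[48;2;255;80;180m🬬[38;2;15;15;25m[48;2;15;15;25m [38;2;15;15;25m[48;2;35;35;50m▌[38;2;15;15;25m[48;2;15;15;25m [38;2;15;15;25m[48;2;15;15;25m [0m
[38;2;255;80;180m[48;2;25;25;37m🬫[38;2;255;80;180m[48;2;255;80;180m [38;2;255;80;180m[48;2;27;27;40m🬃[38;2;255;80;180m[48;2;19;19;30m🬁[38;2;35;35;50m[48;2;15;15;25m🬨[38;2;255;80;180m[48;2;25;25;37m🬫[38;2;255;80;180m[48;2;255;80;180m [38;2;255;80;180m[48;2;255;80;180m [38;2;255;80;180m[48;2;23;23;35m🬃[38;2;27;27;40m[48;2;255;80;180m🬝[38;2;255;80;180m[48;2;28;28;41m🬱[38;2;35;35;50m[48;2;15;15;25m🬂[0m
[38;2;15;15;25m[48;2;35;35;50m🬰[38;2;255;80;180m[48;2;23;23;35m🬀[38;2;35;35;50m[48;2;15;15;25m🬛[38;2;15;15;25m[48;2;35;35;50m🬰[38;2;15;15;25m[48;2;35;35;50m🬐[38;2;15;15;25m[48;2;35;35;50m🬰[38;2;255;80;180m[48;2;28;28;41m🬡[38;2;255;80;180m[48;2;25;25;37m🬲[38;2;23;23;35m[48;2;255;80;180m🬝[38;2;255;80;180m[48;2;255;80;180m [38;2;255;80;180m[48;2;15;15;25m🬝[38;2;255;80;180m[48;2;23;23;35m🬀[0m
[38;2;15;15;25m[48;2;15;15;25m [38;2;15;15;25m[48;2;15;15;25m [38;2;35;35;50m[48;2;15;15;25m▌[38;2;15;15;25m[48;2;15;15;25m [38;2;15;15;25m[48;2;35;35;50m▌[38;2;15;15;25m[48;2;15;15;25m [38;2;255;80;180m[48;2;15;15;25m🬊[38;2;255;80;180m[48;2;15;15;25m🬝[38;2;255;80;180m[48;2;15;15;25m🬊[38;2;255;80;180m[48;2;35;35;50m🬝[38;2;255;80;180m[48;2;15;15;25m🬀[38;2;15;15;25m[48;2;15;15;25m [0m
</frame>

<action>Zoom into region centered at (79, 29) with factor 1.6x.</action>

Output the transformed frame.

<frame>
[38;2;255;80;180m[48;2;255;80;180m [38;2;15;15;25m[48;2;255;80;180m🬸[38;2;35;35;50m[48;2;15;15;25m▌[38;2;15;15;25m[48;2;15;15;25m [38;2;15;15;25m[48;2;35;35;50m▌[38;2;15;15;25m[48;2;15;15;25m [38;2;15;15;25m[48;2;15;15;25m [38;2;35;35;50m[48;2;15;15;25m▌[38;2;15;15;25m[48;2;15;15;25m [38;2;15;15;25m[48;2;35;35;50m▌[38;2;15;15;25m[48;2;15;15;25m [38;2;15;15;25m[48;2;15;15;25m [0m
[38;2;255;80;180m[48;2;23;23;35m🬀[38;2;15;15;25m[48;2;35;35;50m🬰[38;2;35;35;50m[48;2;15;15;25m🬛[38;2;15;15;25m[48;2;35;35;50m🬰[38;2;28;28;41m[48;2;255;80;180m🬆[38;2;21;21;33m[48;2;255;80;180m🬆[38;2;21;21;33m[48;2;255;80;180m🬊[38;2;35;35;50m[48;2;15;15;25m🬛[38;2;15;15;25m[48;2;35;35;50m🬰[38;2;15;15;25m[48;2;35;35;50m🬐[38;2;15;15;25m[48;2;35;35;50m🬰[38;2;15;15;25m[48;2;35;35;50m🬰[0m
[38;2;15;15;25m[48;2;15;15;25m [38;2;15;15;25m[48;2;15;15;25m [38;2;35;35;50m[48;2;15;15;25m▌[38;2;15;15;25m[48;2;255;80;180m🬺[38;2;255;80;180m[48;2;15;15;25m🬬[38;2;255;80;180m[48;2;15;15;25m🬬[38;2;255;80;180m[48;2;15;15;25m🬝[38;2;255;80;180m[48;2;23;23;35m🬀[38;2;15;15;25m[48;2;15;15;25m [38;2;15;15;25m[48;2;35;35;50m▌[38;2;15;15;25m[48;2;15;15;25m [38;2;15;15;25m[48;2;255;80;180m🬬[0m
[38;2;35;35;50m[48;2;15;15;25m🬂[38;2;35;35;50m[48;2;15;15;25m🬂[38;2;35;35;50m[48;2;15;15;25m🬕[38;2;35;35;50m[48;2;15;15;25m🬂[38;2;35;35;50m[48;2;15;15;25m🬨[38;2;35;35;50m[48;2;15;15;25m🬂[38;2;23;23;35m[48;2;255;80;180m🬬[38;2;35;35;50m[48;2;15;15;25m🬕[38;2;35;35;50m[48;2;15;15;25m🬂[38;2;35;35;50m[48;2;15;15;25m🬨[38;2;255;80;180m[48;2;25;25;37m🬫[38;2;255;80;180m[48;2;255;80;180m [0m
[38;2;15;15;25m[48;2;35;35;50m🬰[38;2;15;15;25m[48;2;35;35;50m🬰[38;2;35;35;50m[48;2;15;15;25m🬛[38;2;15;15;25m[48;2;35;35;50m🬰[38;2;15;15;25m[48;2;35;35;50m🬐[38;2;15;15;25m[48;2;255;80;180m🬐[38;2;255;80;180m[48;2;255;80;180m [38;2;27;27;40m[48;2;255;80;180m🬸[38;2;21;21;33m[48;2;255;80;180m🬆[38;2;255;80;180m[48;2;35;35;50m🬺[38;2;23;23;35m[48;2;255;80;180m🬬[38;2;255;80;180m[48;2;23;23;35m🬀[0m
[38;2;15;15;25m[48;2;15;15;25m [38;2;15;15;25m[48;2;15;15;25m [38;2;35;35;50m[48;2;15;15;25m▌[38;2;15;15;25m[48;2;15;15;25m [38;2;15;15;25m[48;2;35;35;50m▌[38;2;15;15;25m[48;2;15;15;25m [38;2;255;80;180m[48;2;15;15;25m🬀[38;2;35;35;50m[48;2;15;15;25m▌[38;2;15;15;25m[48;2;255;80;180m🬺[38;2;255;80;180m[48;2;28;28;41m🬆[38;2;15;15;25m[48;2;15;15;25m [38;2;15;15;25m[48;2;15;15;25m [0m
</frame>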